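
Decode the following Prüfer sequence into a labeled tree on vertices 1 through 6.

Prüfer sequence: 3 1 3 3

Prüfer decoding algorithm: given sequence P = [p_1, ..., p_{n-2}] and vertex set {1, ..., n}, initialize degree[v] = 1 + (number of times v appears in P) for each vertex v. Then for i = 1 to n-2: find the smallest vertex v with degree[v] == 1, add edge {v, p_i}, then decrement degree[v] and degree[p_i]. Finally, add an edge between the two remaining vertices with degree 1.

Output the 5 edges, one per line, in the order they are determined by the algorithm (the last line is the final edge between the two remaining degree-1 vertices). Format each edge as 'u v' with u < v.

Initial degrees: {1:2, 2:1, 3:4, 4:1, 5:1, 6:1}
Step 1: smallest deg-1 vertex = 2, p_1 = 3. Add edge {2,3}. Now deg[2]=0, deg[3]=3.
Step 2: smallest deg-1 vertex = 4, p_2 = 1. Add edge {1,4}. Now deg[4]=0, deg[1]=1.
Step 3: smallest deg-1 vertex = 1, p_3 = 3. Add edge {1,3}. Now deg[1]=0, deg[3]=2.
Step 4: smallest deg-1 vertex = 5, p_4 = 3. Add edge {3,5}. Now deg[5]=0, deg[3]=1.
Final: two remaining deg-1 vertices are 3, 6. Add edge {3,6}.

Answer: 2 3
1 4
1 3
3 5
3 6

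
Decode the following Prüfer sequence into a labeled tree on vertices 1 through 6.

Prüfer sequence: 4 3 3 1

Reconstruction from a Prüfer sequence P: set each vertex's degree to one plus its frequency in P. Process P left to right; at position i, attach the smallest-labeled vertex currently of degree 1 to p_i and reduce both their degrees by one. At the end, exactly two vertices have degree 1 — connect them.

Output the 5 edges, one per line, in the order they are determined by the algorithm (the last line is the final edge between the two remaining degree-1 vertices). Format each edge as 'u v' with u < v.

Initial degrees: {1:2, 2:1, 3:3, 4:2, 5:1, 6:1}
Step 1: smallest deg-1 vertex = 2, p_1 = 4. Add edge {2,4}. Now deg[2]=0, deg[4]=1.
Step 2: smallest deg-1 vertex = 4, p_2 = 3. Add edge {3,4}. Now deg[4]=0, deg[3]=2.
Step 3: smallest deg-1 vertex = 5, p_3 = 3. Add edge {3,5}. Now deg[5]=0, deg[3]=1.
Step 4: smallest deg-1 vertex = 3, p_4 = 1. Add edge {1,3}. Now deg[3]=0, deg[1]=1.
Final: two remaining deg-1 vertices are 1, 6. Add edge {1,6}.

Answer: 2 4
3 4
3 5
1 3
1 6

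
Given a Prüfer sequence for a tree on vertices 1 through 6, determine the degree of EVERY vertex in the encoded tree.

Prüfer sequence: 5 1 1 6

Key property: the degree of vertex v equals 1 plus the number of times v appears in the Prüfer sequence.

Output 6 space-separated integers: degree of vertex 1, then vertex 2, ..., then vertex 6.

Answer: 3 1 1 1 2 2

Derivation:
p_1 = 5: count[5] becomes 1
p_2 = 1: count[1] becomes 1
p_3 = 1: count[1] becomes 2
p_4 = 6: count[6] becomes 1
Degrees (1 + count): deg[1]=1+2=3, deg[2]=1+0=1, deg[3]=1+0=1, deg[4]=1+0=1, deg[5]=1+1=2, deg[6]=1+1=2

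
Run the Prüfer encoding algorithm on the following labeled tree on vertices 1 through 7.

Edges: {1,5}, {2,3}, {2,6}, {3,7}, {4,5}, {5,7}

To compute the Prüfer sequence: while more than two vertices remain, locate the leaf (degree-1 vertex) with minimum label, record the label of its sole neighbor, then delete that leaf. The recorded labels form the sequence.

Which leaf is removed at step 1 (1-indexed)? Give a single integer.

Step 1: current leaves = {1,4,6}. Remove leaf 1 (neighbor: 5).

Answer: 1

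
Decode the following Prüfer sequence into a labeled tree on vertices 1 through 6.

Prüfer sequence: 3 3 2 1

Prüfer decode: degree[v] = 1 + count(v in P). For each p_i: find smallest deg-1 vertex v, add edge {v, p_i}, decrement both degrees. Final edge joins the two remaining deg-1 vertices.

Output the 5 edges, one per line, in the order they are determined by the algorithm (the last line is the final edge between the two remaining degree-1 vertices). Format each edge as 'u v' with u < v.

Answer: 3 4
3 5
2 3
1 2
1 6

Derivation:
Initial degrees: {1:2, 2:2, 3:3, 4:1, 5:1, 6:1}
Step 1: smallest deg-1 vertex = 4, p_1 = 3. Add edge {3,4}. Now deg[4]=0, deg[3]=2.
Step 2: smallest deg-1 vertex = 5, p_2 = 3. Add edge {3,5}. Now deg[5]=0, deg[3]=1.
Step 3: smallest deg-1 vertex = 3, p_3 = 2. Add edge {2,3}. Now deg[3]=0, deg[2]=1.
Step 4: smallest deg-1 vertex = 2, p_4 = 1. Add edge {1,2}. Now deg[2]=0, deg[1]=1.
Final: two remaining deg-1 vertices are 1, 6. Add edge {1,6}.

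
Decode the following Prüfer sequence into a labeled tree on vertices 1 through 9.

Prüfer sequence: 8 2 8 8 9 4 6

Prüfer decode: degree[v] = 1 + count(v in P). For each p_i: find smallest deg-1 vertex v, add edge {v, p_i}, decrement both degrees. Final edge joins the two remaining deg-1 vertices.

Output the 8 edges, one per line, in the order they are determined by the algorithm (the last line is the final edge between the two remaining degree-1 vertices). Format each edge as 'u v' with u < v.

Answer: 1 8
2 3
2 8
5 8
7 9
4 8
4 6
6 9

Derivation:
Initial degrees: {1:1, 2:2, 3:1, 4:2, 5:1, 6:2, 7:1, 8:4, 9:2}
Step 1: smallest deg-1 vertex = 1, p_1 = 8. Add edge {1,8}. Now deg[1]=0, deg[8]=3.
Step 2: smallest deg-1 vertex = 3, p_2 = 2. Add edge {2,3}. Now deg[3]=0, deg[2]=1.
Step 3: smallest deg-1 vertex = 2, p_3 = 8. Add edge {2,8}. Now deg[2]=0, deg[8]=2.
Step 4: smallest deg-1 vertex = 5, p_4 = 8. Add edge {5,8}. Now deg[5]=0, deg[8]=1.
Step 5: smallest deg-1 vertex = 7, p_5 = 9. Add edge {7,9}. Now deg[7]=0, deg[9]=1.
Step 6: smallest deg-1 vertex = 8, p_6 = 4. Add edge {4,8}. Now deg[8]=0, deg[4]=1.
Step 7: smallest deg-1 vertex = 4, p_7 = 6. Add edge {4,6}. Now deg[4]=0, deg[6]=1.
Final: two remaining deg-1 vertices are 6, 9. Add edge {6,9}.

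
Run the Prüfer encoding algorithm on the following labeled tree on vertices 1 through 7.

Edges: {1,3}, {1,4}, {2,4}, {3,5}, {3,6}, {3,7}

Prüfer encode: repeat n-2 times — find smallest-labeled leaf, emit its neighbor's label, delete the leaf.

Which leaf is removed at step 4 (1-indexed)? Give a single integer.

Step 1: current leaves = {2,5,6,7}. Remove leaf 2 (neighbor: 4).
Step 2: current leaves = {4,5,6,7}. Remove leaf 4 (neighbor: 1).
Step 3: current leaves = {1,5,6,7}. Remove leaf 1 (neighbor: 3).
Step 4: current leaves = {5,6,7}. Remove leaf 5 (neighbor: 3).

Answer: 5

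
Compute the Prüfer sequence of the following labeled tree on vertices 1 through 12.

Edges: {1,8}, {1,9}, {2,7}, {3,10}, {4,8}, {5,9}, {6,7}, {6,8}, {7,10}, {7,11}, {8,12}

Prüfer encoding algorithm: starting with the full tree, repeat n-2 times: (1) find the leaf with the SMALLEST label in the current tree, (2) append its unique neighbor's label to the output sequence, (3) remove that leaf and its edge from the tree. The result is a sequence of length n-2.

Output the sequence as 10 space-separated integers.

Step 1: leaves = {2,3,4,5,11,12}. Remove smallest leaf 2, emit neighbor 7.
Step 2: leaves = {3,4,5,11,12}. Remove smallest leaf 3, emit neighbor 10.
Step 3: leaves = {4,5,10,11,12}. Remove smallest leaf 4, emit neighbor 8.
Step 4: leaves = {5,10,11,12}. Remove smallest leaf 5, emit neighbor 9.
Step 5: leaves = {9,10,11,12}. Remove smallest leaf 9, emit neighbor 1.
Step 6: leaves = {1,10,11,12}. Remove smallest leaf 1, emit neighbor 8.
Step 7: leaves = {10,11,12}. Remove smallest leaf 10, emit neighbor 7.
Step 8: leaves = {11,12}. Remove smallest leaf 11, emit neighbor 7.
Step 9: leaves = {7,12}. Remove smallest leaf 7, emit neighbor 6.
Step 10: leaves = {6,12}. Remove smallest leaf 6, emit neighbor 8.
Done: 2 vertices remain (8, 12). Sequence = [7 10 8 9 1 8 7 7 6 8]

Answer: 7 10 8 9 1 8 7 7 6 8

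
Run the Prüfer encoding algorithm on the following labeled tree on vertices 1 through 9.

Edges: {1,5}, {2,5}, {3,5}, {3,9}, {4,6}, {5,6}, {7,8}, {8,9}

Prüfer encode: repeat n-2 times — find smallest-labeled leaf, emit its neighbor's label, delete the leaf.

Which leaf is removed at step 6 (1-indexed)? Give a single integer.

Step 1: current leaves = {1,2,4,7}. Remove leaf 1 (neighbor: 5).
Step 2: current leaves = {2,4,7}. Remove leaf 2 (neighbor: 5).
Step 3: current leaves = {4,7}. Remove leaf 4 (neighbor: 6).
Step 4: current leaves = {6,7}. Remove leaf 6 (neighbor: 5).
Step 5: current leaves = {5,7}. Remove leaf 5 (neighbor: 3).
Step 6: current leaves = {3,7}. Remove leaf 3 (neighbor: 9).

Answer: 3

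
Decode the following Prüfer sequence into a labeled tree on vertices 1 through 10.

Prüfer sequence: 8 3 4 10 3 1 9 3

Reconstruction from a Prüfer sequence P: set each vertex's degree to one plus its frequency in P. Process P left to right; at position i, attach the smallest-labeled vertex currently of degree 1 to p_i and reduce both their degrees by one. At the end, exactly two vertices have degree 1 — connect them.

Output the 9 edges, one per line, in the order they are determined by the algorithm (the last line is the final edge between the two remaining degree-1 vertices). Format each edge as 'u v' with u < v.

Initial degrees: {1:2, 2:1, 3:4, 4:2, 5:1, 6:1, 7:1, 8:2, 9:2, 10:2}
Step 1: smallest deg-1 vertex = 2, p_1 = 8. Add edge {2,8}. Now deg[2]=0, deg[8]=1.
Step 2: smallest deg-1 vertex = 5, p_2 = 3. Add edge {3,5}. Now deg[5]=0, deg[3]=3.
Step 3: smallest deg-1 vertex = 6, p_3 = 4. Add edge {4,6}. Now deg[6]=0, deg[4]=1.
Step 4: smallest deg-1 vertex = 4, p_4 = 10. Add edge {4,10}. Now deg[4]=0, deg[10]=1.
Step 5: smallest deg-1 vertex = 7, p_5 = 3. Add edge {3,7}. Now deg[7]=0, deg[3]=2.
Step 6: smallest deg-1 vertex = 8, p_6 = 1. Add edge {1,8}. Now deg[8]=0, deg[1]=1.
Step 7: smallest deg-1 vertex = 1, p_7 = 9. Add edge {1,9}. Now deg[1]=0, deg[9]=1.
Step 8: smallest deg-1 vertex = 9, p_8 = 3. Add edge {3,9}. Now deg[9]=0, deg[3]=1.
Final: two remaining deg-1 vertices are 3, 10. Add edge {3,10}.

Answer: 2 8
3 5
4 6
4 10
3 7
1 8
1 9
3 9
3 10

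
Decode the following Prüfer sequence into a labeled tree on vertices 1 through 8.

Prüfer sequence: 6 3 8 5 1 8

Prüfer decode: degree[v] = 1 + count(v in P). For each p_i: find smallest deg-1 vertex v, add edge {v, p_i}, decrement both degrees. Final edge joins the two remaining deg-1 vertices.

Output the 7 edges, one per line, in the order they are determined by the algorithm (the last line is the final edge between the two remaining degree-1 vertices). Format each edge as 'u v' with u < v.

Answer: 2 6
3 4
3 8
5 6
1 5
1 8
7 8

Derivation:
Initial degrees: {1:2, 2:1, 3:2, 4:1, 5:2, 6:2, 7:1, 8:3}
Step 1: smallest deg-1 vertex = 2, p_1 = 6. Add edge {2,6}. Now deg[2]=0, deg[6]=1.
Step 2: smallest deg-1 vertex = 4, p_2 = 3. Add edge {3,4}. Now deg[4]=0, deg[3]=1.
Step 3: smallest deg-1 vertex = 3, p_3 = 8. Add edge {3,8}. Now deg[3]=0, deg[8]=2.
Step 4: smallest deg-1 vertex = 6, p_4 = 5. Add edge {5,6}. Now deg[6]=0, deg[5]=1.
Step 5: smallest deg-1 vertex = 5, p_5 = 1. Add edge {1,5}. Now deg[5]=0, deg[1]=1.
Step 6: smallest deg-1 vertex = 1, p_6 = 8. Add edge {1,8}. Now deg[1]=0, deg[8]=1.
Final: two remaining deg-1 vertices are 7, 8. Add edge {7,8}.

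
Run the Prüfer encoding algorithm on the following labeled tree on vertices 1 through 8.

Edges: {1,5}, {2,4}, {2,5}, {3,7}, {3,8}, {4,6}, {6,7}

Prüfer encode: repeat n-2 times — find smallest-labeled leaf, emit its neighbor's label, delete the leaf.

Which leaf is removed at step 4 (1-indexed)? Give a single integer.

Step 1: current leaves = {1,8}. Remove leaf 1 (neighbor: 5).
Step 2: current leaves = {5,8}. Remove leaf 5 (neighbor: 2).
Step 3: current leaves = {2,8}. Remove leaf 2 (neighbor: 4).
Step 4: current leaves = {4,8}. Remove leaf 4 (neighbor: 6).

Answer: 4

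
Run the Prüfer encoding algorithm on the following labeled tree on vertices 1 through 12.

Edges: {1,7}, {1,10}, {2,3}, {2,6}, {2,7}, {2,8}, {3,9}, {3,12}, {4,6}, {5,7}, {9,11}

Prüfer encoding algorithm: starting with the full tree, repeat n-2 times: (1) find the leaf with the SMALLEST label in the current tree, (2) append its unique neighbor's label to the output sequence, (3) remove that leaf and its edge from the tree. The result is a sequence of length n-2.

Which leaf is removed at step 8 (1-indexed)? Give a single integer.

Answer: 2

Derivation:
Step 1: current leaves = {4,5,8,10,11,12}. Remove leaf 4 (neighbor: 6).
Step 2: current leaves = {5,6,8,10,11,12}. Remove leaf 5 (neighbor: 7).
Step 3: current leaves = {6,8,10,11,12}. Remove leaf 6 (neighbor: 2).
Step 4: current leaves = {8,10,11,12}. Remove leaf 8 (neighbor: 2).
Step 5: current leaves = {10,11,12}. Remove leaf 10 (neighbor: 1).
Step 6: current leaves = {1,11,12}. Remove leaf 1 (neighbor: 7).
Step 7: current leaves = {7,11,12}. Remove leaf 7 (neighbor: 2).
Step 8: current leaves = {2,11,12}. Remove leaf 2 (neighbor: 3).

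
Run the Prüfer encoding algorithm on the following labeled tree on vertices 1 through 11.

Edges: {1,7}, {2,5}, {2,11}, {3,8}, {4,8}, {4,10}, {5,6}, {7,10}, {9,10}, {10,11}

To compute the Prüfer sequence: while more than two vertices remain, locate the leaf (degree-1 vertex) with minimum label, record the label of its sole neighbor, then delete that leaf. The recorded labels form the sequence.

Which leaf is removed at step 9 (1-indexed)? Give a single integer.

Answer: 9

Derivation:
Step 1: current leaves = {1,3,6,9}. Remove leaf 1 (neighbor: 7).
Step 2: current leaves = {3,6,7,9}. Remove leaf 3 (neighbor: 8).
Step 3: current leaves = {6,7,8,9}. Remove leaf 6 (neighbor: 5).
Step 4: current leaves = {5,7,8,9}. Remove leaf 5 (neighbor: 2).
Step 5: current leaves = {2,7,8,9}. Remove leaf 2 (neighbor: 11).
Step 6: current leaves = {7,8,9,11}. Remove leaf 7 (neighbor: 10).
Step 7: current leaves = {8,9,11}. Remove leaf 8 (neighbor: 4).
Step 8: current leaves = {4,9,11}. Remove leaf 4 (neighbor: 10).
Step 9: current leaves = {9,11}. Remove leaf 9 (neighbor: 10).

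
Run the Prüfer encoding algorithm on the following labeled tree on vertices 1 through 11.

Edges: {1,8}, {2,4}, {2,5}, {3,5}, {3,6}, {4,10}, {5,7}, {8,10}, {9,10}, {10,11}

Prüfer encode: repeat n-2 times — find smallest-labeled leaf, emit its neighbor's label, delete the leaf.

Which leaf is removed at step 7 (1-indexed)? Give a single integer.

Answer: 4

Derivation:
Step 1: current leaves = {1,6,7,9,11}. Remove leaf 1 (neighbor: 8).
Step 2: current leaves = {6,7,8,9,11}. Remove leaf 6 (neighbor: 3).
Step 3: current leaves = {3,7,8,9,11}. Remove leaf 3 (neighbor: 5).
Step 4: current leaves = {7,8,9,11}. Remove leaf 7 (neighbor: 5).
Step 5: current leaves = {5,8,9,11}. Remove leaf 5 (neighbor: 2).
Step 6: current leaves = {2,8,9,11}. Remove leaf 2 (neighbor: 4).
Step 7: current leaves = {4,8,9,11}. Remove leaf 4 (neighbor: 10).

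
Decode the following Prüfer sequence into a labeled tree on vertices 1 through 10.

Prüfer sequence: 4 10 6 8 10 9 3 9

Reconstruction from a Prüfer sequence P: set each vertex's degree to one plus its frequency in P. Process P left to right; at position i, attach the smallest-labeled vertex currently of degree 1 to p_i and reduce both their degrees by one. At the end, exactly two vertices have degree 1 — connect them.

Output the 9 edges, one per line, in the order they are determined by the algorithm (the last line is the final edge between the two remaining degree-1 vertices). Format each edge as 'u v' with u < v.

Answer: 1 4
2 10
4 6
5 8
6 10
7 9
3 8
3 9
9 10

Derivation:
Initial degrees: {1:1, 2:1, 3:2, 4:2, 5:1, 6:2, 7:1, 8:2, 9:3, 10:3}
Step 1: smallest deg-1 vertex = 1, p_1 = 4. Add edge {1,4}. Now deg[1]=0, deg[4]=1.
Step 2: smallest deg-1 vertex = 2, p_2 = 10. Add edge {2,10}. Now deg[2]=0, deg[10]=2.
Step 3: smallest deg-1 vertex = 4, p_3 = 6. Add edge {4,6}. Now deg[4]=0, deg[6]=1.
Step 4: smallest deg-1 vertex = 5, p_4 = 8. Add edge {5,8}. Now deg[5]=0, deg[8]=1.
Step 5: smallest deg-1 vertex = 6, p_5 = 10. Add edge {6,10}. Now deg[6]=0, deg[10]=1.
Step 6: smallest deg-1 vertex = 7, p_6 = 9. Add edge {7,9}. Now deg[7]=0, deg[9]=2.
Step 7: smallest deg-1 vertex = 8, p_7 = 3. Add edge {3,8}. Now deg[8]=0, deg[3]=1.
Step 8: smallest deg-1 vertex = 3, p_8 = 9. Add edge {3,9}. Now deg[3]=0, deg[9]=1.
Final: two remaining deg-1 vertices are 9, 10. Add edge {9,10}.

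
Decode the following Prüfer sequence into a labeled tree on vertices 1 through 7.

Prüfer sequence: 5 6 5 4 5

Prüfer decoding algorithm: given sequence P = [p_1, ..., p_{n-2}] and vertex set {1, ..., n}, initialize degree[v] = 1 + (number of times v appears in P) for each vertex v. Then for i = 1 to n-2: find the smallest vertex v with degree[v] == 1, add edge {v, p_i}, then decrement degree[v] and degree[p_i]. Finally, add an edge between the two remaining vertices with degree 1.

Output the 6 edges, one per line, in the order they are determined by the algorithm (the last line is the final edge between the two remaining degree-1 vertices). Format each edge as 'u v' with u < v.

Answer: 1 5
2 6
3 5
4 6
4 5
5 7

Derivation:
Initial degrees: {1:1, 2:1, 3:1, 4:2, 5:4, 6:2, 7:1}
Step 1: smallest deg-1 vertex = 1, p_1 = 5. Add edge {1,5}. Now deg[1]=0, deg[5]=3.
Step 2: smallest deg-1 vertex = 2, p_2 = 6. Add edge {2,6}. Now deg[2]=0, deg[6]=1.
Step 3: smallest deg-1 vertex = 3, p_3 = 5. Add edge {3,5}. Now deg[3]=0, deg[5]=2.
Step 4: smallest deg-1 vertex = 6, p_4 = 4. Add edge {4,6}. Now deg[6]=0, deg[4]=1.
Step 5: smallest deg-1 vertex = 4, p_5 = 5. Add edge {4,5}. Now deg[4]=0, deg[5]=1.
Final: two remaining deg-1 vertices are 5, 7. Add edge {5,7}.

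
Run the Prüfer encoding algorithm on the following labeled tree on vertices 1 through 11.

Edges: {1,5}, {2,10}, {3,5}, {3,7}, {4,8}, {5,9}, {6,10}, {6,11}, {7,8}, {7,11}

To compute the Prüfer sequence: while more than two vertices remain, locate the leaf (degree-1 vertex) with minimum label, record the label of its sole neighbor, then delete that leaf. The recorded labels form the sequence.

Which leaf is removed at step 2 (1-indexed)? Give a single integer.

Answer: 2

Derivation:
Step 1: current leaves = {1,2,4,9}. Remove leaf 1 (neighbor: 5).
Step 2: current leaves = {2,4,9}. Remove leaf 2 (neighbor: 10).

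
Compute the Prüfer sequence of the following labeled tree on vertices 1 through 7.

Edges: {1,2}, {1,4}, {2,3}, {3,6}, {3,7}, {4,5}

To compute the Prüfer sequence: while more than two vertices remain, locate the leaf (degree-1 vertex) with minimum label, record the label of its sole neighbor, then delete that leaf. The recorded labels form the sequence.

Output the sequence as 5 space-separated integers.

Step 1: leaves = {5,6,7}. Remove smallest leaf 5, emit neighbor 4.
Step 2: leaves = {4,6,7}. Remove smallest leaf 4, emit neighbor 1.
Step 3: leaves = {1,6,7}. Remove smallest leaf 1, emit neighbor 2.
Step 4: leaves = {2,6,7}. Remove smallest leaf 2, emit neighbor 3.
Step 5: leaves = {6,7}. Remove smallest leaf 6, emit neighbor 3.
Done: 2 vertices remain (3, 7). Sequence = [4 1 2 3 3]

Answer: 4 1 2 3 3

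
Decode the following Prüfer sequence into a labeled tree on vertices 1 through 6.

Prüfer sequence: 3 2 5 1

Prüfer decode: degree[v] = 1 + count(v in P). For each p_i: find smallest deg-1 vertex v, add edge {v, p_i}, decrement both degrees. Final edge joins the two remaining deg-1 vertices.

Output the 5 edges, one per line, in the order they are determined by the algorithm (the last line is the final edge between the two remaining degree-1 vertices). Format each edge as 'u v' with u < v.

Answer: 3 4
2 3
2 5
1 5
1 6

Derivation:
Initial degrees: {1:2, 2:2, 3:2, 4:1, 5:2, 6:1}
Step 1: smallest deg-1 vertex = 4, p_1 = 3. Add edge {3,4}. Now deg[4]=0, deg[3]=1.
Step 2: smallest deg-1 vertex = 3, p_2 = 2. Add edge {2,3}. Now deg[3]=0, deg[2]=1.
Step 3: smallest deg-1 vertex = 2, p_3 = 5. Add edge {2,5}. Now deg[2]=0, deg[5]=1.
Step 4: smallest deg-1 vertex = 5, p_4 = 1. Add edge {1,5}. Now deg[5]=0, deg[1]=1.
Final: two remaining deg-1 vertices are 1, 6. Add edge {1,6}.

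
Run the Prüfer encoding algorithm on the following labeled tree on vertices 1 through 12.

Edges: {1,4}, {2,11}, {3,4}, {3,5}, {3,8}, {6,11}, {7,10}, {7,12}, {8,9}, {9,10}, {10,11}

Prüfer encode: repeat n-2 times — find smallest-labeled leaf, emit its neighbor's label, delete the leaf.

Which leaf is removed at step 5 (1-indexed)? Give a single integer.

Step 1: current leaves = {1,2,5,6,12}. Remove leaf 1 (neighbor: 4).
Step 2: current leaves = {2,4,5,6,12}. Remove leaf 2 (neighbor: 11).
Step 3: current leaves = {4,5,6,12}. Remove leaf 4 (neighbor: 3).
Step 4: current leaves = {5,6,12}. Remove leaf 5 (neighbor: 3).
Step 5: current leaves = {3,6,12}. Remove leaf 3 (neighbor: 8).

Answer: 3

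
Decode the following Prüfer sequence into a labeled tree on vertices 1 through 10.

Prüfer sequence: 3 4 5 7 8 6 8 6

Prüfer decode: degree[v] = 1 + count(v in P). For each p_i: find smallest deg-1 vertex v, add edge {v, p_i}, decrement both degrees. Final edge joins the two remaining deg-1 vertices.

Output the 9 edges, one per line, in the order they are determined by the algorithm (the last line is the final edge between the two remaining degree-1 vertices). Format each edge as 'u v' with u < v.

Initial degrees: {1:1, 2:1, 3:2, 4:2, 5:2, 6:3, 7:2, 8:3, 9:1, 10:1}
Step 1: smallest deg-1 vertex = 1, p_1 = 3. Add edge {1,3}. Now deg[1]=0, deg[3]=1.
Step 2: smallest deg-1 vertex = 2, p_2 = 4. Add edge {2,4}. Now deg[2]=0, deg[4]=1.
Step 3: smallest deg-1 vertex = 3, p_3 = 5. Add edge {3,5}. Now deg[3]=0, deg[5]=1.
Step 4: smallest deg-1 vertex = 4, p_4 = 7. Add edge {4,7}. Now deg[4]=0, deg[7]=1.
Step 5: smallest deg-1 vertex = 5, p_5 = 8. Add edge {5,8}. Now deg[5]=0, deg[8]=2.
Step 6: smallest deg-1 vertex = 7, p_6 = 6. Add edge {6,7}. Now deg[7]=0, deg[6]=2.
Step 7: smallest deg-1 vertex = 9, p_7 = 8. Add edge {8,9}. Now deg[9]=0, deg[8]=1.
Step 8: smallest deg-1 vertex = 8, p_8 = 6. Add edge {6,8}. Now deg[8]=0, deg[6]=1.
Final: two remaining deg-1 vertices are 6, 10. Add edge {6,10}.

Answer: 1 3
2 4
3 5
4 7
5 8
6 7
8 9
6 8
6 10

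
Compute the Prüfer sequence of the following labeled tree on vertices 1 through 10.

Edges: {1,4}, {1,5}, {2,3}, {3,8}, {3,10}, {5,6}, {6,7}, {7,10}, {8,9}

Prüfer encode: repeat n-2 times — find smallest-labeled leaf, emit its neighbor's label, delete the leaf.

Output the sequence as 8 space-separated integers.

Step 1: leaves = {2,4,9}. Remove smallest leaf 2, emit neighbor 3.
Step 2: leaves = {4,9}. Remove smallest leaf 4, emit neighbor 1.
Step 3: leaves = {1,9}. Remove smallest leaf 1, emit neighbor 5.
Step 4: leaves = {5,9}. Remove smallest leaf 5, emit neighbor 6.
Step 5: leaves = {6,9}. Remove smallest leaf 6, emit neighbor 7.
Step 6: leaves = {7,9}. Remove smallest leaf 7, emit neighbor 10.
Step 7: leaves = {9,10}. Remove smallest leaf 9, emit neighbor 8.
Step 8: leaves = {8,10}. Remove smallest leaf 8, emit neighbor 3.
Done: 2 vertices remain (3, 10). Sequence = [3 1 5 6 7 10 8 3]

Answer: 3 1 5 6 7 10 8 3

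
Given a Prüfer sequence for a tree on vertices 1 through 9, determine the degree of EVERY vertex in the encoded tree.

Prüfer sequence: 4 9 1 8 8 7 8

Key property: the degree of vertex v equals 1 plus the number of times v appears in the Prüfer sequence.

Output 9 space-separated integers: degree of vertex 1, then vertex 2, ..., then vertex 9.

p_1 = 4: count[4] becomes 1
p_2 = 9: count[9] becomes 1
p_3 = 1: count[1] becomes 1
p_4 = 8: count[8] becomes 1
p_5 = 8: count[8] becomes 2
p_6 = 7: count[7] becomes 1
p_7 = 8: count[8] becomes 3
Degrees (1 + count): deg[1]=1+1=2, deg[2]=1+0=1, deg[3]=1+0=1, deg[4]=1+1=2, deg[5]=1+0=1, deg[6]=1+0=1, deg[7]=1+1=2, deg[8]=1+3=4, deg[9]=1+1=2

Answer: 2 1 1 2 1 1 2 4 2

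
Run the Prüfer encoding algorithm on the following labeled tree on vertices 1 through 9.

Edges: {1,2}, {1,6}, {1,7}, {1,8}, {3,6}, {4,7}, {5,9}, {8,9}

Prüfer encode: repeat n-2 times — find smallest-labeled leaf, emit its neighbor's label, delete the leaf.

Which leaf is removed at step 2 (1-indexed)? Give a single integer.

Step 1: current leaves = {2,3,4,5}. Remove leaf 2 (neighbor: 1).
Step 2: current leaves = {3,4,5}. Remove leaf 3 (neighbor: 6).

Answer: 3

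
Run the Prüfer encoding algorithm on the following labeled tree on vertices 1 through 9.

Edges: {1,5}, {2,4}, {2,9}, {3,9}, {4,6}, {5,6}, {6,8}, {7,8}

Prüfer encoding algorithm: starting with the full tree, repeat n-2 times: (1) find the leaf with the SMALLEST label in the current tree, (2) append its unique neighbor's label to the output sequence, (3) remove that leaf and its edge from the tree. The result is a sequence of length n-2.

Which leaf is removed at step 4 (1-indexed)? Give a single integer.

Step 1: current leaves = {1,3,7}. Remove leaf 1 (neighbor: 5).
Step 2: current leaves = {3,5,7}. Remove leaf 3 (neighbor: 9).
Step 3: current leaves = {5,7,9}. Remove leaf 5 (neighbor: 6).
Step 4: current leaves = {7,9}. Remove leaf 7 (neighbor: 8).

Answer: 7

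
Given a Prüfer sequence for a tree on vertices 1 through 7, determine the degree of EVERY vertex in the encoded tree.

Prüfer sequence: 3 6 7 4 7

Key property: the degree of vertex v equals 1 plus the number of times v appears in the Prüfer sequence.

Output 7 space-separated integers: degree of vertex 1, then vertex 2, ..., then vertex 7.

Answer: 1 1 2 2 1 2 3

Derivation:
p_1 = 3: count[3] becomes 1
p_2 = 6: count[6] becomes 1
p_3 = 7: count[7] becomes 1
p_4 = 4: count[4] becomes 1
p_5 = 7: count[7] becomes 2
Degrees (1 + count): deg[1]=1+0=1, deg[2]=1+0=1, deg[3]=1+1=2, deg[4]=1+1=2, deg[5]=1+0=1, deg[6]=1+1=2, deg[7]=1+2=3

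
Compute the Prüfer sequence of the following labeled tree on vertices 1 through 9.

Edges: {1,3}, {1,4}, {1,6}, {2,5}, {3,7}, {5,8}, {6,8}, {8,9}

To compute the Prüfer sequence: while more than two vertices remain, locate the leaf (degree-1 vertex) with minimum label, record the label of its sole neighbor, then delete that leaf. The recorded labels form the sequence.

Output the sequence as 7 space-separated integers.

Step 1: leaves = {2,4,7,9}. Remove smallest leaf 2, emit neighbor 5.
Step 2: leaves = {4,5,7,9}. Remove smallest leaf 4, emit neighbor 1.
Step 3: leaves = {5,7,9}. Remove smallest leaf 5, emit neighbor 8.
Step 4: leaves = {7,9}. Remove smallest leaf 7, emit neighbor 3.
Step 5: leaves = {3,9}. Remove smallest leaf 3, emit neighbor 1.
Step 6: leaves = {1,9}. Remove smallest leaf 1, emit neighbor 6.
Step 7: leaves = {6,9}. Remove smallest leaf 6, emit neighbor 8.
Done: 2 vertices remain (8, 9). Sequence = [5 1 8 3 1 6 8]

Answer: 5 1 8 3 1 6 8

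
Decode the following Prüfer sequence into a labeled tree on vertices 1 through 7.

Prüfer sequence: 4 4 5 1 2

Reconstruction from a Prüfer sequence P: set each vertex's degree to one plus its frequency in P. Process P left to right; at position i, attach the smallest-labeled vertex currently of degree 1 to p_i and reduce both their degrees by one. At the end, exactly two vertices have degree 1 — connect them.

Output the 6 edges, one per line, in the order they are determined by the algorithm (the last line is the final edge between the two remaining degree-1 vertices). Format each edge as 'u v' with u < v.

Initial degrees: {1:2, 2:2, 3:1, 4:3, 5:2, 6:1, 7:1}
Step 1: smallest deg-1 vertex = 3, p_1 = 4. Add edge {3,4}. Now deg[3]=0, deg[4]=2.
Step 2: smallest deg-1 vertex = 6, p_2 = 4. Add edge {4,6}. Now deg[6]=0, deg[4]=1.
Step 3: smallest deg-1 vertex = 4, p_3 = 5. Add edge {4,5}. Now deg[4]=0, deg[5]=1.
Step 4: smallest deg-1 vertex = 5, p_4 = 1. Add edge {1,5}. Now deg[5]=0, deg[1]=1.
Step 5: smallest deg-1 vertex = 1, p_5 = 2. Add edge {1,2}. Now deg[1]=0, deg[2]=1.
Final: two remaining deg-1 vertices are 2, 7. Add edge {2,7}.

Answer: 3 4
4 6
4 5
1 5
1 2
2 7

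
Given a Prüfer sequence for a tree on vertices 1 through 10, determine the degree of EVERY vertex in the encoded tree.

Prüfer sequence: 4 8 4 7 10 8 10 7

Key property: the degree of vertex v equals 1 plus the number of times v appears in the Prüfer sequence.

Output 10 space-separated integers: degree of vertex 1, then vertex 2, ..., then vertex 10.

Answer: 1 1 1 3 1 1 3 3 1 3

Derivation:
p_1 = 4: count[4] becomes 1
p_2 = 8: count[8] becomes 1
p_3 = 4: count[4] becomes 2
p_4 = 7: count[7] becomes 1
p_5 = 10: count[10] becomes 1
p_6 = 8: count[8] becomes 2
p_7 = 10: count[10] becomes 2
p_8 = 7: count[7] becomes 2
Degrees (1 + count): deg[1]=1+0=1, deg[2]=1+0=1, deg[3]=1+0=1, deg[4]=1+2=3, deg[5]=1+0=1, deg[6]=1+0=1, deg[7]=1+2=3, deg[8]=1+2=3, deg[9]=1+0=1, deg[10]=1+2=3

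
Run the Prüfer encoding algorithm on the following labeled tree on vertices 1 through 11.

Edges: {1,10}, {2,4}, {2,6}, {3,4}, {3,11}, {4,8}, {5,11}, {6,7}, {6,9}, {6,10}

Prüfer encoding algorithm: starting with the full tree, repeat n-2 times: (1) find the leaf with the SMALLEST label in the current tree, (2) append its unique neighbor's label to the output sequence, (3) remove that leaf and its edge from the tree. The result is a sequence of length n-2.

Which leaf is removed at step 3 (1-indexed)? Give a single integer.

Step 1: current leaves = {1,5,7,8,9}. Remove leaf 1 (neighbor: 10).
Step 2: current leaves = {5,7,8,9,10}. Remove leaf 5 (neighbor: 11).
Step 3: current leaves = {7,8,9,10,11}. Remove leaf 7 (neighbor: 6).

Answer: 7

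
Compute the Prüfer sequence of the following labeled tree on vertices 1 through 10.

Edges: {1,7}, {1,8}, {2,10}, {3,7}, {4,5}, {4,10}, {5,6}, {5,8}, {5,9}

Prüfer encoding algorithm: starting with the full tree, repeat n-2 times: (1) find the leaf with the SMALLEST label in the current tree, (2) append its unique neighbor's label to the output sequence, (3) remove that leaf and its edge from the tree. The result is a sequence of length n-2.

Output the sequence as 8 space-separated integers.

Step 1: leaves = {2,3,6,9}. Remove smallest leaf 2, emit neighbor 10.
Step 2: leaves = {3,6,9,10}. Remove smallest leaf 3, emit neighbor 7.
Step 3: leaves = {6,7,9,10}. Remove smallest leaf 6, emit neighbor 5.
Step 4: leaves = {7,9,10}. Remove smallest leaf 7, emit neighbor 1.
Step 5: leaves = {1,9,10}. Remove smallest leaf 1, emit neighbor 8.
Step 6: leaves = {8,9,10}. Remove smallest leaf 8, emit neighbor 5.
Step 7: leaves = {9,10}. Remove smallest leaf 9, emit neighbor 5.
Step 8: leaves = {5,10}. Remove smallest leaf 5, emit neighbor 4.
Done: 2 vertices remain (4, 10). Sequence = [10 7 5 1 8 5 5 4]

Answer: 10 7 5 1 8 5 5 4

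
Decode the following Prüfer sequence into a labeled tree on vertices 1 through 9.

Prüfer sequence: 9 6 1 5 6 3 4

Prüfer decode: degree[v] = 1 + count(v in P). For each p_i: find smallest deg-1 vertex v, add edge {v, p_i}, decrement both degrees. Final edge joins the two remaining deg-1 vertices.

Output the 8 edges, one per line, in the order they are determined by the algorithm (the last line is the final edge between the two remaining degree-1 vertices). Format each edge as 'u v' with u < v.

Initial degrees: {1:2, 2:1, 3:2, 4:2, 5:2, 6:3, 7:1, 8:1, 9:2}
Step 1: smallest deg-1 vertex = 2, p_1 = 9. Add edge {2,9}. Now deg[2]=0, deg[9]=1.
Step 2: smallest deg-1 vertex = 7, p_2 = 6. Add edge {6,7}. Now deg[7]=0, deg[6]=2.
Step 3: smallest deg-1 vertex = 8, p_3 = 1. Add edge {1,8}. Now deg[8]=0, deg[1]=1.
Step 4: smallest deg-1 vertex = 1, p_4 = 5. Add edge {1,5}. Now deg[1]=0, deg[5]=1.
Step 5: smallest deg-1 vertex = 5, p_5 = 6. Add edge {5,6}. Now deg[5]=0, deg[6]=1.
Step 6: smallest deg-1 vertex = 6, p_6 = 3. Add edge {3,6}. Now deg[6]=0, deg[3]=1.
Step 7: smallest deg-1 vertex = 3, p_7 = 4. Add edge {3,4}. Now deg[3]=0, deg[4]=1.
Final: two remaining deg-1 vertices are 4, 9. Add edge {4,9}.

Answer: 2 9
6 7
1 8
1 5
5 6
3 6
3 4
4 9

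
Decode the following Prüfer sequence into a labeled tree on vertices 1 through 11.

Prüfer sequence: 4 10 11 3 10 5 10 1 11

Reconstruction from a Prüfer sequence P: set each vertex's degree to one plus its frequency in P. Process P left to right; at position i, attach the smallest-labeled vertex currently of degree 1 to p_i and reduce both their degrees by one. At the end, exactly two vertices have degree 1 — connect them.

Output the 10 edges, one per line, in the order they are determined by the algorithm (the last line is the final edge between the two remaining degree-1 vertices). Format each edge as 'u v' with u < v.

Answer: 2 4
4 10
6 11
3 7
3 10
5 8
5 10
1 9
1 11
10 11

Derivation:
Initial degrees: {1:2, 2:1, 3:2, 4:2, 5:2, 6:1, 7:1, 8:1, 9:1, 10:4, 11:3}
Step 1: smallest deg-1 vertex = 2, p_1 = 4. Add edge {2,4}. Now deg[2]=0, deg[4]=1.
Step 2: smallest deg-1 vertex = 4, p_2 = 10. Add edge {4,10}. Now deg[4]=0, deg[10]=3.
Step 3: smallest deg-1 vertex = 6, p_3 = 11. Add edge {6,11}. Now deg[6]=0, deg[11]=2.
Step 4: smallest deg-1 vertex = 7, p_4 = 3. Add edge {3,7}. Now deg[7]=0, deg[3]=1.
Step 5: smallest deg-1 vertex = 3, p_5 = 10. Add edge {3,10}. Now deg[3]=0, deg[10]=2.
Step 6: smallest deg-1 vertex = 8, p_6 = 5. Add edge {5,8}. Now deg[8]=0, deg[5]=1.
Step 7: smallest deg-1 vertex = 5, p_7 = 10. Add edge {5,10}. Now deg[5]=0, deg[10]=1.
Step 8: smallest deg-1 vertex = 9, p_8 = 1. Add edge {1,9}. Now deg[9]=0, deg[1]=1.
Step 9: smallest deg-1 vertex = 1, p_9 = 11. Add edge {1,11}. Now deg[1]=0, deg[11]=1.
Final: two remaining deg-1 vertices are 10, 11. Add edge {10,11}.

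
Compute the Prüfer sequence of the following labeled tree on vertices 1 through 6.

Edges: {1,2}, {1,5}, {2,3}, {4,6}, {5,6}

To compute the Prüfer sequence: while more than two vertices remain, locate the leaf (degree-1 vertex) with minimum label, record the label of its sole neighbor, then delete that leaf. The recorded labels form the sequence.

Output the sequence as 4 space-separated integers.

Step 1: leaves = {3,4}. Remove smallest leaf 3, emit neighbor 2.
Step 2: leaves = {2,4}. Remove smallest leaf 2, emit neighbor 1.
Step 3: leaves = {1,4}. Remove smallest leaf 1, emit neighbor 5.
Step 4: leaves = {4,5}. Remove smallest leaf 4, emit neighbor 6.
Done: 2 vertices remain (5, 6). Sequence = [2 1 5 6]

Answer: 2 1 5 6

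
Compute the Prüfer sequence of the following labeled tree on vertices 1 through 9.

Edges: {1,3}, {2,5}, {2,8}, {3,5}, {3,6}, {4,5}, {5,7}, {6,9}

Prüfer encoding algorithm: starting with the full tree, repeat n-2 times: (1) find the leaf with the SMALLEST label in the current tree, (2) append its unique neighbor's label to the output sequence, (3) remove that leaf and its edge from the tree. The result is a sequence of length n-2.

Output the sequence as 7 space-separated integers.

Step 1: leaves = {1,4,7,8,9}. Remove smallest leaf 1, emit neighbor 3.
Step 2: leaves = {4,7,8,9}. Remove smallest leaf 4, emit neighbor 5.
Step 3: leaves = {7,8,9}. Remove smallest leaf 7, emit neighbor 5.
Step 4: leaves = {8,9}. Remove smallest leaf 8, emit neighbor 2.
Step 5: leaves = {2,9}. Remove smallest leaf 2, emit neighbor 5.
Step 6: leaves = {5,9}. Remove smallest leaf 5, emit neighbor 3.
Step 7: leaves = {3,9}. Remove smallest leaf 3, emit neighbor 6.
Done: 2 vertices remain (6, 9). Sequence = [3 5 5 2 5 3 6]

Answer: 3 5 5 2 5 3 6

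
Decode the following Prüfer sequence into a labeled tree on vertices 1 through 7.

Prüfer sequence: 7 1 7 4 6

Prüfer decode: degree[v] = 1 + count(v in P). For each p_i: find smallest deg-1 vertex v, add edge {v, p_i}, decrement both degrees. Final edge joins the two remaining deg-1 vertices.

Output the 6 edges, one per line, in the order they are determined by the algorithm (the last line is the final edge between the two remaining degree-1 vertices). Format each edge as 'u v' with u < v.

Initial degrees: {1:2, 2:1, 3:1, 4:2, 5:1, 6:2, 7:3}
Step 1: smallest deg-1 vertex = 2, p_1 = 7. Add edge {2,7}. Now deg[2]=0, deg[7]=2.
Step 2: smallest deg-1 vertex = 3, p_2 = 1. Add edge {1,3}. Now deg[3]=0, deg[1]=1.
Step 3: smallest deg-1 vertex = 1, p_3 = 7. Add edge {1,7}. Now deg[1]=0, deg[7]=1.
Step 4: smallest deg-1 vertex = 5, p_4 = 4. Add edge {4,5}. Now deg[5]=0, deg[4]=1.
Step 5: smallest deg-1 vertex = 4, p_5 = 6. Add edge {4,6}. Now deg[4]=0, deg[6]=1.
Final: two remaining deg-1 vertices are 6, 7. Add edge {6,7}.

Answer: 2 7
1 3
1 7
4 5
4 6
6 7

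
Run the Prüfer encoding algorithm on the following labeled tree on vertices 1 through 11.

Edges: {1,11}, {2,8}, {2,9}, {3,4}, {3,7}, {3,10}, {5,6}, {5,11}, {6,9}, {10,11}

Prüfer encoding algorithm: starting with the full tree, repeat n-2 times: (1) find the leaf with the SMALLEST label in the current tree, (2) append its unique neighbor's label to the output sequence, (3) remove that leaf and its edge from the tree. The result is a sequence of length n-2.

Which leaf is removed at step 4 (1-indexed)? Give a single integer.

Answer: 3

Derivation:
Step 1: current leaves = {1,4,7,8}. Remove leaf 1 (neighbor: 11).
Step 2: current leaves = {4,7,8}. Remove leaf 4 (neighbor: 3).
Step 3: current leaves = {7,8}. Remove leaf 7 (neighbor: 3).
Step 4: current leaves = {3,8}. Remove leaf 3 (neighbor: 10).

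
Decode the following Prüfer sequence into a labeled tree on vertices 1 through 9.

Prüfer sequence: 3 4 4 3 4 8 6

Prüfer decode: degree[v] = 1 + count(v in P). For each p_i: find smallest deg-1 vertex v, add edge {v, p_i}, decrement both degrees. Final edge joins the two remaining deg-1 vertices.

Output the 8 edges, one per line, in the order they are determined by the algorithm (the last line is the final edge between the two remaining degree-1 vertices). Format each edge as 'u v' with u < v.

Initial degrees: {1:1, 2:1, 3:3, 4:4, 5:1, 6:2, 7:1, 8:2, 9:1}
Step 1: smallest deg-1 vertex = 1, p_1 = 3. Add edge {1,3}. Now deg[1]=0, deg[3]=2.
Step 2: smallest deg-1 vertex = 2, p_2 = 4. Add edge {2,4}. Now deg[2]=0, deg[4]=3.
Step 3: smallest deg-1 vertex = 5, p_3 = 4. Add edge {4,5}. Now deg[5]=0, deg[4]=2.
Step 4: smallest deg-1 vertex = 7, p_4 = 3. Add edge {3,7}. Now deg[7]=0, deg[3]=1.
Step 5: smallest deg-1 vertex = 3, p_5 = 4. Add edge {3,4}. Now deg[3]=0, deg[4]=1.
Step 6: smallest deg-1 vertex = 4, p_6 = 8. Add edge {4,8}. Now deg[4]=0, deg[8]=1.
Step 7: smallest deg-1 vertex = 8, p_7 = 6. Add edge {6,8}. Now deg[8]=0, deg[6]=1.
Final: two remaining deg-1 vertices are 6, 9. Add edge {6,9}.

Answer: 1 3
2 4
4 5
3 7
3 4
4 8
6 8
6 9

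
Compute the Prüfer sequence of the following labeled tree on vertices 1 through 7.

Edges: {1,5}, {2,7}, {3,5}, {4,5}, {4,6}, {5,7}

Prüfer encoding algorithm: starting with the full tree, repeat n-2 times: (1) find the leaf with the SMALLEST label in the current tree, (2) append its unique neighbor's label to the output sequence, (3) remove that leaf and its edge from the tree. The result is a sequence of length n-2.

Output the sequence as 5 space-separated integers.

Answer: 5 7 5 4 5

Derivation:
Step 1: leaves = {1,2,3,6}. Remove smallest leaf 1, emit neighbor 5.
Step 2: leaves = {2,3,6}. Remove smallest leaf 2, emit neighbor 7.
Step 3: leaves = {3,6,7}. Remove smallest leaf 3, emit neighbor 5.
Step 4: leaves = {6,7}. Remove smallest leaf 6, emit neighbor 4.
Step 5: leaves = {4,7}. Remove smallest leaf 4, emit neighbor 5.
Done: 2 vertices remain (5, 7). Sequence = [5 7 5 4 5]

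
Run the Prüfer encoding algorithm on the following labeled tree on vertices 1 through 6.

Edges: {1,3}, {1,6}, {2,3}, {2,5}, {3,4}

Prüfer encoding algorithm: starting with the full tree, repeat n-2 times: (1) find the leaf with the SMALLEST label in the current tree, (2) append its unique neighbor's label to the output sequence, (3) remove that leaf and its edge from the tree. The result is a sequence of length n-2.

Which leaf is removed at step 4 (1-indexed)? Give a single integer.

Step 1: current leaves = {4,5,6}. Remove leaf 4 (neighbor: 3).
Step 2: current leaves = {5,6}. Remove leaf 5 (neighbor: 2).
Step 3: current leaves = {2,6}. Remove leaf 2 (neighbor: 3).
Step 4: current leaves = {3,6}. Remove leaf 3 (neighbor: 1).

Answer: 3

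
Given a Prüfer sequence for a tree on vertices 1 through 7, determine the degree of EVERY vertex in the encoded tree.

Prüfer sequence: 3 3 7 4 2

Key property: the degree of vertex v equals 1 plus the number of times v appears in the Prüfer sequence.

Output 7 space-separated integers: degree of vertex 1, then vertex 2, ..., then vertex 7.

p_1 = 3: count[3] becomes 1
p_2 = 3: count[3] becomes 2
p_3 = 7: count[7] becomes 1
p_4 = 4: count[4] becomes 1
p_5 = 2: count[2] becomes 1
Degrees (1 + count): deg[1]=1+0=1, deg[2]=1+1=2, deg[3]=1+2=3, deg[4]=1+1=2, deg[5]=1+0=1, deg[6]=1+0=1, deg[7]=1+1=2

Answer: 1 2 3 2 1 1 2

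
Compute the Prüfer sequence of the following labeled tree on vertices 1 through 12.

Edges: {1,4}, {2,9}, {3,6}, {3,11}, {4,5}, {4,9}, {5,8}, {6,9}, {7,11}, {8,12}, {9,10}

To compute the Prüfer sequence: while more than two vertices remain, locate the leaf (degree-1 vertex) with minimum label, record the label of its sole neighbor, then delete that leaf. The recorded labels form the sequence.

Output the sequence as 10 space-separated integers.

Step 1: leaves = {1,2,7,10,12}. Remove smallest leaf 1, emit neighbor 4.
Step 2: leaves = {2,7,10,12}. Remove smallest leaf 2, emit neighbor 9.
Step 3: leaves = {7,10,12}. Remove smallest leaf 7, emit neighbor 11.
Step 4: leaves = {10,11,12}. Remove smallest leaf 10, emit neighbor 9.
Step 5: leaves = {11,12}. Remove smallest leaf 11, emit neighbor 3.
Step 6: leaves = {3,12}. Remove smallest leaf 3, emit neighbor 6.
Step 7: leaves = {6,12}. Remove smallest leaf 6, emit neighbor 9.
Step 8: leaves = {9,12}. Remove smallest leaf 9, emit neighbor 4.
Step 9: leaves = {4,12}. Remove smallest leaf 4, emit neighbor 5.
Step 10: leaves = {5,12}. Remove smallest leaf 5, emit neighbor 8.
Done: 2 vertices remain (8, 12). Sequence = [4 9 11 9 3 6 9 4 5 8]

Answer: 4 9 11 9 3 6 9 4 5 8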